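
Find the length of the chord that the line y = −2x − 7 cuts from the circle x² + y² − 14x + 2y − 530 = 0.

20√5

Centre (7, −1), r² = 580. Perpendicular distance d from centre to line = |20| / √5 = 20/√5.
Half the chord is √(r² − d²) = √(500), so the full chord is 20√5.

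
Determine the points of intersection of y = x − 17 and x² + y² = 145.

(8, −9) and (9, −8)

Substitute y = x − 17:
2x² − 34x + 144 = 0  ⟹  x² − 17x + 72 = 0
x = 9 or x = 8, giving (9, −8) and (8, −9).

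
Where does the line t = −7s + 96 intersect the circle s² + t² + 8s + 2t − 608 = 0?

Express t = −7s + 96 and substitute into the circle:
50s² − 1350s + 8800 = 0  ⟹  s² − 27s + 176 = 0
s = 16 or s = 11, giving (16, −16) and (11, 19).

(11, 19) and (16, −16)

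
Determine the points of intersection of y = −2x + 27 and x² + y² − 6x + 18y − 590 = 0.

Express y = −2x + 27 and substitute into the circle:
5x² − 150x + 625 = 0  ⟹  x² − 30x + 125 = 0
x = 25 or x = 5, giving (25, −23) and (5, 17).

(5, 17) and (25, −23)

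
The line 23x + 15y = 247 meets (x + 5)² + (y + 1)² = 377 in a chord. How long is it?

√754

The distance from (−5, −1) to the line is 377/√754, and r² = 377.
Half the chord is √(r² − d²) = √(377/2), so the full chord is √754.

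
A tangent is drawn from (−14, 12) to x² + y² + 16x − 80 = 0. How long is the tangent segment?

The centre is (−8, 0) and r = 12. The square of the distance from P to the centre is 36 + 144 = 180.
The tangent meets the radius at right angles, so tangent² = |PO|² − r² = 180 − 144 = 36.

6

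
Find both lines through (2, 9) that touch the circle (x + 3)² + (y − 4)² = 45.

2x + y = 13 and x + 2y = 20

Let a tangent through (2, 9) have slope m. Its distance from (−3, 4) must equal 3√5:
(−5m − (−5))² = 45(m² + 1)
2m² + 5m + 2 = 0, so m = −2 or m = −1/2.
With m = −2: 2x + y = 13. With m = −1/2: x + 2y = 20.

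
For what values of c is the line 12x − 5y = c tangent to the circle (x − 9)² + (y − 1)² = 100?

For a tangent, require d(centre, line) = r = 10.
|12·9 − 5·1 − c| / √169 = 10
|c − (103)| = 10·13, so c = 233 or c = −27.

c = −27 or c = 233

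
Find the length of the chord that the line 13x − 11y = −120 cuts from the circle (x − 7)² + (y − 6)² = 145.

√290

Centre (7, 6), r² = 145. Perpendicular distance d from centre to line = |145| / √290 = 145/√290.
Half the chord is √(r² − d²) = √(145/2), so the full chord is √290.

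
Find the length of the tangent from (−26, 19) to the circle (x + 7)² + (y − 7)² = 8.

√497

With centre O = (−7, 7), |OP|² = 505 and r² = 8.
The tangent meets the radius at right angles, so tangent² = |PO|² − r² = 505 − 8 = 497.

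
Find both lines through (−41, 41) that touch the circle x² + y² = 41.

Let a tangent through (−41, 41) have slope m. Its distance from (0, 0) must equal √41:
(41m − (−41))² = 41(m² + 1)
20m² + 41m + 20 = 0, so m = −5/4 or m = −4/5.
With m = −5/4: 5x + 4y = −41. With m = −4/5: 4x + 5y = 41.

5x + 4y = −41 and 4x + 5y = 41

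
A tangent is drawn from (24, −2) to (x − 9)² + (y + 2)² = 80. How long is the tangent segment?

The centre is (9, −2) and r = 4√5. The square of the distance from P to the centre is 225 + 0 = 225.
The tangent meets the radius at right angles, so tangent² = |PO|² − r² = 225 − 80 = 145.

√145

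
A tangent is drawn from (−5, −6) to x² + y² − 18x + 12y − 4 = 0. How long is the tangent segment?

5√3

With centre O = (9, −6), |OP|² = 196 and r² = 121.
The tangent meets the radius at right angles, so tangent² = |PO|² − r² = 196 − 121 = 75.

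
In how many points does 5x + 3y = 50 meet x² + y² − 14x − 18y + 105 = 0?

d² = (5·7 + 3·9 − (50))²/34 = 72/17; r² = 25.
Since d² < r², the line cuts the circle twice.

2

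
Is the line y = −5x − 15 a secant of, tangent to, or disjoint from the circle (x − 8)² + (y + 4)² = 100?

disjoint

Substituting the line into the circle gives 26x² + 94x + 85 = 0.
Discriminant = (94)² − 4·26·(85) = −4 < 0.
No real roots: the line does not meet the circle.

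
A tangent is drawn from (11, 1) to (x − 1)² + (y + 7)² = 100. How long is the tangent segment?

8

With centre O = (1, −7), |OP|² = 164 and r² = 100.
By the tangent–radius right angle, tangent length = √(|PO|² − r²) = √64 = 8.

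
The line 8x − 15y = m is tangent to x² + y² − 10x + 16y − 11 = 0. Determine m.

m = −10 or m = 330

The line touches the circle iff its distance from (5, −8) is 10:
|8·5 − 15·(−8) − m| / √289 = 10
|m − (160)| = 10·17, so m = 330 or m = −10.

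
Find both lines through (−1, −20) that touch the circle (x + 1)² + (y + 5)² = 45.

Write the tangent as mx − y + (−20 − m·(−1)) = 0 and set its distance from the centre to 3√5:
(0m − (15))² = 45(m² + 1)
m² − 4 = 0, so m = 2 or m = −2.
With m = 2: 2x − y = 18. With m = −2: 2x + y = −22.

2x − y = 18 and 2x + y = −22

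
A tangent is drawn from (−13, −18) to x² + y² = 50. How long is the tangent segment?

The centre is (0, 0) and r = 5√2. The square of the distance from P to the centre is 169 + 324 = 493.
By the tangent–radius right angle, tangent length = √(|PO|² − r²) = √443.

√443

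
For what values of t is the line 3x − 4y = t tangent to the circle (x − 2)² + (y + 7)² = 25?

Tangency holds when the distance from the centre (2, −7) to the line equals the radius 5:
|3·2 − 4·(−7) − t| / √25 = 5
|t − (34)| = 5·5, so t = 59 or t = 9.

t = 9 or t = 59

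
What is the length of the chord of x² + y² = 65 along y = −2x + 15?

4√5

Express y = −2x + 15 and substitute into the circle:
5x² − 60x + 160 = 0  ⟹  x² − 12x + 32 = 0
x = 8 or x = 4, giving (8, −1) and (4, 7).
|(8, −1) − (4, 7)| = √((4)² + (−8)²) = 4√5.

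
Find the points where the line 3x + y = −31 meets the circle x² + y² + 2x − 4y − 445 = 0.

Substitute y = −3x − 31:
10x² + 200x + 640 = 0  ⟹  x² + 20x + 64 = 0
x = −4 or x = −16, giving (−4, −19) and (−16, 17).

(−16, 17) and (−4, −19)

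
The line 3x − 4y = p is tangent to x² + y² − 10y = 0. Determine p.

p = −45 or p = 5

For a tangent, require d(centre, line) = r = 5.
|3·0 − 4·5 − p| / √25 = 5
|p − (−20)| = 5·5, so p = 5 or p = −45.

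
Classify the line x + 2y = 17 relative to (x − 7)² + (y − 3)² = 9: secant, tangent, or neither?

Centre (7, 3), r² = 9. Distance² from centre to line = (−4)²/5 = 16/5.
Since d² < r², the line cuts the circle twice.

secant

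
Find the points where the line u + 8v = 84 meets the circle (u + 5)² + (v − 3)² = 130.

Express v = (84 − u)/8 and substitute into the circle:
65u² + 520u − 3120 = 0  ⟹  u² + 8u − 48 = 0
u = 4 or u = −12, giving (4, 10) and (−12, 12).

(−12, 12) and (4, 10)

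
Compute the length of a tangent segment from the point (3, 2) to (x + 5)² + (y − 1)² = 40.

Centre (−5, 1), r² = 40. |PO|² = (8)² + (1)² = 65.
Power of the point: PT² = |PO|² − r² = 25, so PT = 5.

5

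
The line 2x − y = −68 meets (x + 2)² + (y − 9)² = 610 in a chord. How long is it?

Substitute y = 2x + 68:
5x² + 240x + 2875 = 0  ⟹  x² + 48x + 575 = 0
x = −23 or x = −25, giving (−23, 22) and (−25, 18).
|(−23, 22) − (−25, 18)| = √((2)² + (4)²) = 2√5.

2√5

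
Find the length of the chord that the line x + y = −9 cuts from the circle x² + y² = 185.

The distance from (0, 0) to the line is 9/√2, and r² = 185.
Chord = 2√(r² − d²) = 2·√(289/2) = 17√2.

17√2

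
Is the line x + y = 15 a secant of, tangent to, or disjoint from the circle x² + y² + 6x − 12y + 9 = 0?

disjoint

Substituting the line into the circle gives 2x² − 12x + 54 = 0.
Δ = 144 − 432 = −288.
No real roots: the line does not meet the circle.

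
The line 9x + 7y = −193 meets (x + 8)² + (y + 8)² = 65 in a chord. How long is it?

√130

Express y = (−193 − 9x)/7 and substitute into the circle:
130x² + 3250x + 18720 = 0  ⟹  x² + 25x + 144 = 0
x = −9 or x = −16, giving (−9, −16) and (−16, −7).
Chord length = distance between (−9, −16) and (−16, −7) = √130 = √130.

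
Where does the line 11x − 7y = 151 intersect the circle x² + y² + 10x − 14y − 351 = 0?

Substitute y = (−151 + 11x)/7:
170x² − 3910x + 20400 = 0  ⟹  x² − 23x + 120 = 0
x = 15 or x = 8, giving (15, 2) and (8, −9).

(8, −9) and (15, 2)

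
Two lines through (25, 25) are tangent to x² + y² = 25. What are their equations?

4x − 3y = 25 and 3x − 4y = −25

Let a tangent through (25, 25) have slope m. Its distance from (0, 0) must equal 5:
[m·(−25) − (−25)]² = 25(m² + 1)
12m² − 25m + 12 = 0, so m = 4/3 or m = 3/4.
Through (25, 25) these give 4x − 3y = 25 and 3x − 4y = −25.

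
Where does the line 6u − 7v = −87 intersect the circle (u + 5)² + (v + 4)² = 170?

(−18, −3) and (−4, 9)

Express v = (87 + 6u)/7 and substitute into the circle:
85u² + 1870u + 6120 = 0  ⟹  u² + 22u + 72 = 0
u = −4 or u = −18, giving (−4, 9) and (−18, −3).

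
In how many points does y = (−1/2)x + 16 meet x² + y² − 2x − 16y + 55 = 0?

Substituting the line into the circle gives 5x² − 40x + 220 = 0.
Discriminant = (−40)² − 4·5·(220) = −2800 < 0.
No real roots: the line does not meet the circle.

0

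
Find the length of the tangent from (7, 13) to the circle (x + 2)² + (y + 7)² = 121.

With centre O = (−2, −7), |OP|² = 481 and r² = 121.
By the tangent–radius right angle, tangent length = √(|PO|² − r²) = √360 = 6√10.

6√10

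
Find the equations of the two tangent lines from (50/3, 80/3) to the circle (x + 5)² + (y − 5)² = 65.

4x − 7y = −120 and 7x − 4y = 10

A line y − (80/3) = m(x − (50/3)) is tangent when its distance from (−5, 5) is √65:
[m·(−65/3) − (−65/3)]² = 65(m² + 1)
28m² − 65m + 28 = 0, so m = 4/7 or m = 7/4.
With m = 4/7: 4x − 7y = −120. With m = 7/4: 7x − 4y = 10.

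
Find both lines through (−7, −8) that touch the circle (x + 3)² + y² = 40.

A line y − (−8) = m(x − (−7)) is tangent when its distance from (−3, 0) is 2√10:
(4m − (8))² = 40(m² + 1)
3m² + 8m − 3 = 0, so m = 1/3 or m = −3.
Through (−7, −8) these give x − 3y = 17 and 3x + y = −29.

x − 3y = 17 and 3x + y = −29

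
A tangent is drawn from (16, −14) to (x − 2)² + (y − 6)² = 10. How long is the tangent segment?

The centre is (2, 6) and r = √10. The square of the distance from P to the centre is 196 + 400 = 596.
Power of the point: PT² = |PO|² − r² = 586, so PT = √586.

√586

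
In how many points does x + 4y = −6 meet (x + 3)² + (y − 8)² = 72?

d² = (1·(−3) + 4·8 − (−6))²/17 = 1225/17; r² = 72.
Since d² > r², the line lies outside the circle.

0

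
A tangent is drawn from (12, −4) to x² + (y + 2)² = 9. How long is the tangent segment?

Centre (0, −2), r² = 9. |PO|² = (12)² + (−2)² = 148.
By the tangent–radius right angle, tangent length = √(|PO|² − r²) = √139.

√139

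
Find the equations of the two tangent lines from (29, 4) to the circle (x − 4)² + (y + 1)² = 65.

Let a tangent through (29, 4) have slope m. Its distance from (4, −1) must equal √65:
[m·(−25) − (−5)]² = 65(m² + 1)
56m² − 25m − 4 = 0, so m = 4/7 or m = −1/8.
With m = 4/7: 4x − 7y = 88. With m = −1/8: x + 8y = 61.

4x − 7y = 88 and x + 8y = 61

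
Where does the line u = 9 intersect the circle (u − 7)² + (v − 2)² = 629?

The line gives u = 9. Substituting into the circle:
v² − 4v − 621 = 0
v = 27 or v = −23, giving (9, 27) and (9, −23).

(9, −23) and (9, 27)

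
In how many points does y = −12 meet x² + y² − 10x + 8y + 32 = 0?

Substituting the line into the circle gives x² − 10x + 80 = 0.
Discriminant = (−10)² − 4·1·(80) = −220 < 0.
No real roots: the line does not meet the circle.

0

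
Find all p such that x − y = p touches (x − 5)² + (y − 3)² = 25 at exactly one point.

The line touches the circle iff its distance from (5, 3) is 5:
|1·5 − 1·3 − p| / √2 = 5
|p − (2)| = 5√2.

p = 2 ± 5√2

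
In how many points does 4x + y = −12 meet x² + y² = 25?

d² = (4·0 + 1·0 − (−12))²/17 = 144/17; r² = 25.
Since d² < r², the line cuts the circle twice.

2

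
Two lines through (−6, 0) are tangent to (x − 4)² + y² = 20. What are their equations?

x − 2y = −6 and x + 2y = −6

Write the tangent as mx − y + (0 − m·(−6)) = 0 and set its distance from the centre to 2√5:
(10m − (0))² = 20(m² + 1)
4m² − 1 = 0, so m = 1/2 or m = −1/2.
Through (−6, 0) these give x − 2y = −6 and x + 2y = −6.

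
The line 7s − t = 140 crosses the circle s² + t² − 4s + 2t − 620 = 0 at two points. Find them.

(17, −21) and (22, 14)

Express t = 7s − 140 and substitute into the circle:
50s² − 1950s + 18700 = 0  ⟹  s² − 39s + 374 = 0
s = 22 or s = 17, giving (22, 14) and (17, −21).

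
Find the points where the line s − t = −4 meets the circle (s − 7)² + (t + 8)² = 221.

(−7, −3) and (2, 6)

Substitute t = s + 4:
2s² + 10s − 28 = 0  ⟹  s² + 5s − 14 = 0
s = 2 or s = −7, giving (2, 6) and (−7, −3).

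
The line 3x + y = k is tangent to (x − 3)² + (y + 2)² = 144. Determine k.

The line touches the circle iff its distance from (3, −2) is 12:
|3·3 + 1·(−2) − k| / √10 = 12
|k − (7)| = 12√10.

k = 7 ± 12√10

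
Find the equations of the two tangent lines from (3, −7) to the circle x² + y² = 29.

A line y − (−7) = m(x − (3)) is tangent when its distance from (0, 0) is √29:
[m·(−3) − (7)]² = 29(m² + 1)
10m² − 21m − 10 = 0, so m = 5/2 or m = −2/5.
With m = 5/2: 5x − 2y = 29. With m = −2/5: 2x + 5y = −29.

5x − 2y = 29 and 2x + 5y = −29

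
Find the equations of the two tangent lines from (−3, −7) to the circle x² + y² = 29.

2x − 5y = 29 and 5x + 2y = −29

A line y − (−7) = m(x − (−3)) is tangent when its distance from (0, 0) is √29:
(3m − (7))² = 29(m² + 1)
10m² + 21m − 10 = 0, so m = 2/5 or m = −5/2.
Through (−3, −7) these give 2x − 5y = 29 and 5x + 2y = −29.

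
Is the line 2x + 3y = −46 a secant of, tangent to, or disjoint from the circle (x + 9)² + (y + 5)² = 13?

Substituting the line into the circle gives 13x² + 286x + 1573 = 0.
Δ = 81796 − 81796 = 0.
A repeated root: the line is tangent.

tangent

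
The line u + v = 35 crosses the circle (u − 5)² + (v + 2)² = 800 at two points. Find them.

(9, 26) and (33, 2)

Substitute v = −u + 35:
2u² − 84u + 594 = 0  ⟹  u² − 42u + 297 = 0
u = 33 or u = 9, giving (33, 2) and (9, 26).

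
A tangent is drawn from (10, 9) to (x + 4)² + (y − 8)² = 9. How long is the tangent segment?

The centre is (−4, 8) and r = 3. The square of the distance from P to the centre is 196 + 1 = 197.
By the tangent–radius right angle, tangent length = √(|PO|² − r²) = √188 = 2√47.

2√47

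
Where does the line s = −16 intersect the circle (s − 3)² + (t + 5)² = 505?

(−16, −17) and (−16, 7)

The line gives s = −16. Substituting into the circle:
t² + 10t − 119 = 0
t = 7 or t = −17, giving (−16, 7) and (−16, −17).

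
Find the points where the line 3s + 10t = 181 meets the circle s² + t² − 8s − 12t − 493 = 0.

From the line, t = (181 − 3s)/10. Substituting:
109s² − 1526s − 38259 = 0  ⟹  s² − 14s − 351 = 0
s = 27 or s = −13, giving (27, 10) and (−13, 22).

(−13, 22) and (27, 10)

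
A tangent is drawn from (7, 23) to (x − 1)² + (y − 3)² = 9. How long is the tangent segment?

The centre is (1, 3) and r = 3. The square of the distance from P to the centre is 36 + 400 = 436.
By the tangent–radius right angle, tangent length = √(|PO|² − r²) = √427.

√427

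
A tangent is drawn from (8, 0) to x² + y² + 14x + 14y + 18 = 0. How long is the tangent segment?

The centre is (−7, −7) and r = 4√5. The square of the distance from P to the centre is 225 + 49 = 274.
The tangent meets the radius at right angles, so tangent² = |PO|² − r² = 274 − 80 = 194.

√194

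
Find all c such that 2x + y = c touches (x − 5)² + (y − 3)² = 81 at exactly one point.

For a tangent, require d(centre, line) = r = 9.
|2·5 + 1·3 − c| / √5 = 9
|c − (13)| = 9√5.

c = 13 ± 9√5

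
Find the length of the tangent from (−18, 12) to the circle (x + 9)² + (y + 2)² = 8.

√269

With centre O = (−9, −2), |OP|² = 277 and r² = 8.
By the tangent–radius right angle, tangent length = √(|PO|² − r²) = √269.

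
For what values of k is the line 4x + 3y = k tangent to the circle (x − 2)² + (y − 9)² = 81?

For a tangent, require d(centre, line) = r = 9.
|4·2 + 3·9 − k| / √25 = 9
|k − (35)| = 9·5, so k = 80 or k = −10.

k = −10 or k = 80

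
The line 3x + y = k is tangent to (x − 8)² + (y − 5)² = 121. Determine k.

k = 29 ± 11√10

For a tangent, require d(centre, line) = r = 11.
|3·8 + 1·5 − k| / √10 = 11
|k − (29)| = 11√10.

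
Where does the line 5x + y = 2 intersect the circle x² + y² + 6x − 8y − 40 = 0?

(−2, 12) and (1, −3)

Express y = −5x + 2 and substitute into the circle:
26x² + 26x − 52 = 0  ⟹  x² + x − 2 = 0
x = 1 or x = −2, giving (1, −3) and (−2, 12).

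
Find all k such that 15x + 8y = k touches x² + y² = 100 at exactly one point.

k = −170 or k = 170

Tangency holds when the distance from the centre (0, 0) to the line equals the radius 10:
|15·0 + 8·0 − k| / √289 = 10
|k| = 10·17, so k = 170 or k = −170.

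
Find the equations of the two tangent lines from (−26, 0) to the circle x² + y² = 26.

Let a tangent through (−26, 0) have slope m. Its distance from (0, 0) must equal √26:
[m·(26) − (0)]² = 26(m² + 1)
25m² − 1 = 0, so m = 1/5 or m = −1/5.
Through (−26, 0) these give x − 5y = −26 and x + 5y = −26.

x − 5y = −26 and x + 5y = −26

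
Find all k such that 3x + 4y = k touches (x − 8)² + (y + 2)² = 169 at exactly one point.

k = −49 or k = 81

For a tangent, require d(centre, line) = r = 13.
|3·8 + 4·(−2) − k| / √25 = 13
|k − (16)| = 13·5, so k = 81 or k = −49.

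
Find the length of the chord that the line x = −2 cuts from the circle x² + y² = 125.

The distance from (0, 0) to the line is 2, and r² = 125.
Half the chord is √(r² − d²) = √(121), so the full chord is 22.

22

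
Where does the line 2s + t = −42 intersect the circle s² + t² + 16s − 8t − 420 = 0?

From the line, t = −2s − 42. Substituting:
5s² + 200s + 1680 = 0  ⟹  s² + 40s + 336 = 0
s = −12 or s = −28, giving (−12, −18) and (−28, 14).

(−28, 14) and (−12, −18)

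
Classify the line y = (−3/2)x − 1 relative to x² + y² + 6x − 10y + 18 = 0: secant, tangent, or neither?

Centre (−3, 5), r² = 16. Distance² from centre to line = (3)²/13 = 9/13.
Since d² < r², the line cuts the circle twice.

secant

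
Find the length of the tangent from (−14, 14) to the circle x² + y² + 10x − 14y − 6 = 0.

5√2

Centre (−5, 7), r² = 80. |PO|² = (−9)² + (7)² = 130.
The tangent meets the radius at right angles, so tangent² = |PO|² − r² = 130 − 80 = 50.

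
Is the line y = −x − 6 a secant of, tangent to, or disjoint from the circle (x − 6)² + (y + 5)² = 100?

secant

Substituting the line into the circle gives 2x² − 10x − 63 = 0.
Δ = 100 − (−504) = 604.
Two real roots: the line is a secant.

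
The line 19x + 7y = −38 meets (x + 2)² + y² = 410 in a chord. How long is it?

2√410

Centre (−2, 0), r² = 410. Perpendicular distance d from centre to line = |0| / √410 = 0/√410.
Chord = 2√(r² − d²) = 2·√(410) = 2√410.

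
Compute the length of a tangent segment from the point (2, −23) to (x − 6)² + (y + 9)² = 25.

√187

With centre O = (6, −9), |OP|² = 212 and r² = 25.
By the tangent–radius right angle, tangent length = √(|PO|² − r²) = √187.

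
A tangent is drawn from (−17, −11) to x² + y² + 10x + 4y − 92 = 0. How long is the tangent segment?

Centre (−5, −2), r² = 121. |PO|² = (−12)² + (−9)² = 225.
The tangent meets the radius at right angles, so tangent² = |PO|² − r² = 225 − 121 = 104.

2√26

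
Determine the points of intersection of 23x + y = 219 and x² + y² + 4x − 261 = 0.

Express y = −23x + 219 and substitute into the circle:
530x² − 10070x + 47700 = 0  ⟹  x² − 19x + 90 = 0
x = 10 or x = 9, giving (10, −11) and (9, 12).

(9, 12) and (10, −11)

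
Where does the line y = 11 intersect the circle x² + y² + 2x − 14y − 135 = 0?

(−14, 11) and (12, 11)

Substitute y = 11:
x² + 2x − 168 = 0
x = 12 or x = −14, giving (12, 11) and (−14, 11).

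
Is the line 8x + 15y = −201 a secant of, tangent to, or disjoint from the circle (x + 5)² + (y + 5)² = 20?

disjoint

Substituting the line into the circle gives 289x² + 4266x + 17001 = 0.
Δ = 18198756 − 19653156 = −1454400.
No real roots: the line does not meet the circle.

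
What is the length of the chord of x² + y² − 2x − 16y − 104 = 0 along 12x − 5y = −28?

Substitute y = (28 + 12x)/5:
169x² − 338x − 4056 = 0  ⟹  x² − 2x − 24 = 0
x = 6 or x = −4, giving (6, 20) and (−4, −4).
Chord length = distance between (6, 20) and (−4, −4) = √676 = 26.

26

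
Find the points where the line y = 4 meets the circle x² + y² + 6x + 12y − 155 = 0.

Express y = 4 and substitute into the circle:
x² + 6x − 91 = 0
x = 7 or x = −13, giving (7, 4) and (−13, 4).

(−13, 4) and (7, 4)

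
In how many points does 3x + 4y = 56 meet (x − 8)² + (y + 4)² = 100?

2

Centre (8, −4), r² = 100. Distance² from centre to line = (−48)²/25 = 2304/25.
Since d² < r², the line cuts the circle twice.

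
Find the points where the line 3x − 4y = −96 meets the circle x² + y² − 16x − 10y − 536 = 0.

Express y = (96 + 3x)/4 and substitute into the circle:
25x² + 200x − 3200 = 0  ⟹  x² + 8x − 128 = 0
x = 8 or x = −16, giving (8, 30) and (−16, 12).

(−16, 12) and (8, 30)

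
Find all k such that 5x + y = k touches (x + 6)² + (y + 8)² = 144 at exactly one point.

k = −38 ± 12√26

Tangency holds when the distance from the centre (−6, −8) to the line equals the radius 12:
|5·(−6) + 1·(−8) − k| / √26 = 12
|k − (−38)| = 12√26.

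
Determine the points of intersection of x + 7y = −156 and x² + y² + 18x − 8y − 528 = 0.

Substitute y = (−156 − x)/7:
50x² + 1250x + 7200 = 0  ⟹  x² + 25x + 144 = 0
x = −9 or x = −16, giving (−9, −21) and (−16, −20).

(−16, −20) and (−9, −21)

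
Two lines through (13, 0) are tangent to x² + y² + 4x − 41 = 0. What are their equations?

Write the tangent as mx − y + (0 − m·(13)) = 0 and set its distance from the centre to 3√5:
(−15m − (0))² = 45(m² + 1)
4m² − 1 = 0, so m = −1/2 or m = 1/2.
Through (13, 0) these give x + 2y = 13 and x − 2y = 13.

x + 2y = 13 and x − 2y = 13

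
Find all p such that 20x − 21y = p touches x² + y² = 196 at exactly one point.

p = −406 or p = 406

The line touches the circle iff its distance from (0, 0) is 14:
|20·0 − 21·0 − p| / √841 = 14
|p| = 14·29, so p = 406 or p = −406.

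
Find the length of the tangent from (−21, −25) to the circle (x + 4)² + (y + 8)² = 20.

3√62

The centre is (−4, −8) and r = 2√5. The square of the distance from P to the centre is 289 + 289 = 578.
Power of the point: PT² = |PO|² − r² = 558, so PT = 3√62.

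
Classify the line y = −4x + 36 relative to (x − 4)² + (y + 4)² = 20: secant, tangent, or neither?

Substituting the line into the circle gives 17x² − 328x + 1596 = 0.
Δ = 107584 − 108528 = −944.
No real roots: the line does not meet the circle.

neither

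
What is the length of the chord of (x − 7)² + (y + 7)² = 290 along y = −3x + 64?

Centre (7, −7), r² = 290. Perpendicular distance d from centre to line = |−50| / √10 = 50/√10.
Half the chord is √(r² − d²) = √(40), so the full chord is 4√10.

4√10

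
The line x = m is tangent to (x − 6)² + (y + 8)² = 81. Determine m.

m = −3 or m = 15

For a tangent, require d(centre, line) = r = 9.
|1·6 + 0·(−8) − m| / √1 = 9
|m − (6)| = 9, so m = 15 or m = −3.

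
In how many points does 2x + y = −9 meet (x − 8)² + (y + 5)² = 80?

1

Substituting the line into the circle gives 5x² = 0.
Discriminant = (0)² − 4·5·(0) = 0.
A repeated root: the line is tangent.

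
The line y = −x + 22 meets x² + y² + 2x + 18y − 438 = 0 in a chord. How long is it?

4√2

The distance from (−1, −9) to the line is 32/√2, and r² = 520.
Chord = 2√(r² − d²) = 2·√(8) = 4√2.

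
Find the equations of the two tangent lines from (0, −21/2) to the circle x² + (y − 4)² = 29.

Let a tangent through (0, −21/2) have slope m. Its distance from (0, 4) must equal √29:
[m·(0) − (29/2)]² = 29(m² + 1)
4m² − 25 = 0, so m = −5/2 or m = 5/2.
Through (0, −21/2) these give 5x + 2y = −21 and 5x − 2y = 21.

5x + 2y = −21 and 5x − 2y = 21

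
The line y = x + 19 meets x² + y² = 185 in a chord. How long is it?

3√2

From the line, y = x + 19. Substituting:
2x² + 38x + 176 = 0  ⟹  x² + 19x + 88 = 0
x = −8 or x = −11, giving (−8, 11) and (−11, 8).
|(−8, 11) − (−11, 8)| = √((3)² + (3)²) = 3√2.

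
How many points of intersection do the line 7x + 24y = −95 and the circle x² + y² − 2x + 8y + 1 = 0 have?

2

Centre (1, −4), r² = 16. Distance² from centre to line = (6)²/625 = 36/625.
Since d² < r², the line cuts the circle twice.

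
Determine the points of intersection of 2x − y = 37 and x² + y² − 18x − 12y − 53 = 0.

From the line, y = 2x − 37. Substituting:
5x² − 190x + 1760 = 0  ⟹  x² − 38x + 352 = 0
x = 22 or x = 16, giving (22, 7) and (16, −5).

(16, −5) and (22, 7)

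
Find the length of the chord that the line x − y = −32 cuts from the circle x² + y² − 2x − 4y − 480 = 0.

Centre (1, 2), r² = 485. Perpendicular distance d from centre to line = |31| / √2 = 31/√2.
Chord = 2√(r² − d²) = 2·√(9/2) = 3√2.

3√2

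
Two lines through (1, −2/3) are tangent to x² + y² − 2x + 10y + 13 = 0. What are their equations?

A line y − (−2/3) = m(x − (1)) is tangent when its distance from (1, −5) is √13:
(0m − (−13/3))² = 13(m² + 1)
9m² − 4 = 0, so m = −2/3 or m = 2/3.
Through (1, −2/3) these give 2x + 3y = 0 and 2x − 3y = 4.

2x + 3y = 0 and 2x − 3y = 4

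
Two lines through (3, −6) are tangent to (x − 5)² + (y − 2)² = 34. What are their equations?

3x − 5y = 39 and 5x + 3y = −3

Let a tangent through (3, −6) have slope m. Its distance from (5, 2) must equal √34:
[m·(2) − (8)]² = 34(m² + 1)
15m² + 16m − 15 = 0, so m = 3/5 or m = −5/3.
Through (3, −6) these give 3x − 5y = 39 and 5x + 3y = −3.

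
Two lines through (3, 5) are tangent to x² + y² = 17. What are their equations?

4x + y = 17 and x − 4y = −17

A line y − (5) = m(x − (3)) is tangent when its distance from (0, 0) is √17:
(−3m − (−5))² = 17(m² + 1)
4m² + 15m − 4 = 0, so m = −4 or m = 1/4.
With m = −4: 4x + y = 17. With m = 1/4: x − 4y = −17.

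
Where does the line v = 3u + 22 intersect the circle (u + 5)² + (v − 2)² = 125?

(−10, −8) and (−3, 13)

Substitute v = 3u + 22:
10u² + 130u + 300 = 0  ⟹  u² + 13u + 30 = 0
u = −3 or u = −10, giving (−3, 13) and (−10, −8).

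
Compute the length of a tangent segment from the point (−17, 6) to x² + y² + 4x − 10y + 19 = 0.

Centre (−2, 5), r² = 10. |PO|² = (−15)² + (1)² = 226.
Power of the point: PT² = |PO|² − r² = 216, so PT = 6√6.

6√6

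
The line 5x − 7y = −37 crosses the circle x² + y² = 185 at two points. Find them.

(−13, −4) and (8, 11)

Express y = (37 + 5x)/7 and substitute into the circle:
74x² + 370x − 7696 = 0  ⟹  x² + 5x − 104 = 0
x = 8 or x = −13, giving (8, 11) and (−13, −4).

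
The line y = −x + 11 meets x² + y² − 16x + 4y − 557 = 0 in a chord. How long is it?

35√2

Substitute y = −x + 11:
2x² − 42x − 392 = 0  ⟹  x² − 21x − 196 = 0
x = 28 or x = −7, giving (28, −17) and (−7, 18).
|(28, −17) − (−7, 18)| = √((35)² + (−35)²) = 35√2.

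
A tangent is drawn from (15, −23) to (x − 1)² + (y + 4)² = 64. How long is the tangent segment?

The centre is (1, −4) and r = 8. The square of the distance from P to the centre is 196 + 361 = 557.
The tangent meets the radius at right angles, so tangent² = |PO|² − r² = 557 − 64 = 493.

√493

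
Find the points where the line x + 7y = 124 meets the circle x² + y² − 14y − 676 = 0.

Express y = (124 − x)/7 and substitute into the circle:
50x² − 150x − 29900 = 0  ⟹  x² − 3x − 598 = 0
x = 26 or x = −23, giving (26, 14) and (−23, 21).

(−23, 21) and (26, 14)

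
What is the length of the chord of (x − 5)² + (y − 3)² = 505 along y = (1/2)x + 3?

Express y = (6 + x)/2 and substitute into the circle:
5x² − 40x − 1920 = 0  ⟹  x² − 8x − 384 = 0
x = 24 or x = −16, giving (24, 15) and (−16, −5).
Chord length = distance between (24, 15) and (−16, −5) = √2000 = 20√5.

20√5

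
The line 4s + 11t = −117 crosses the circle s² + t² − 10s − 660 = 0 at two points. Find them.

Substitute t = (−117 − 4s)/11:
137s² − 274s − 66171 = 0  ⟹  s² − 2s − 483 = 0
s = 23 or s = −21, giving (23, −19) and (−21, −3).

(−21, −3) and (23, −19)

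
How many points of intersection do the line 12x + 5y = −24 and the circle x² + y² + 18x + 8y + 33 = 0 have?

1

d² = (12·(−9) + 5·(−4) − (−24))²/169 = 64; r² = 64.
Since d² = r², the line is tangent.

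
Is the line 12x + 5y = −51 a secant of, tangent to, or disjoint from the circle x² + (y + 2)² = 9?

disjoint

Substituting the line into the circle gives 169x² + 984x + 1456 = 0.
Δ = 968256 − 984256 = −16000.
No real roots: the line does not meet the circle.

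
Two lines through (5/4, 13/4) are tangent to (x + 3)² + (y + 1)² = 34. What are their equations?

A line y − (13/4) = m(x − (5/4)) is tangent when its distance from (−3, −1) is √34:
(−17/4m − (−17/4))² = 34(m² + 1)
15m² + 34m + 15 = 0, so m = −3/5 or m = −5/3.
With m = −3/5: 3x + 5y = 20. With m = −5/3: 5x + 3y = 16.

3x + 5y = 20 and 5x + 3y = 16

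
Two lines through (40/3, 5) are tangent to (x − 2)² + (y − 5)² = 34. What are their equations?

3x − 5y = 15 and 3x + 5y = 65

Write the tangent as mx − y + (5 − m·(40/3)) = 0 and set its distance from the centre to √34:
[m·(−34/3) − (0)]² = 34(m² + 1)
25m² − 9 = 0, so m = 3/5 or m = −3/5.
With m = 3/5: 3x − 5y = 15. With m = −3/5: 3x + 5y = 65.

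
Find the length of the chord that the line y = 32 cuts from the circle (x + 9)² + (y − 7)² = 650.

10

Substitute y = 32:
x² + 18x + 56 = 0
x = −4 or x = −14, giving (−4, 32) and (−14, 32).
Chord length = distance between (−4, 32) and (−14, 32) = √100 = 10.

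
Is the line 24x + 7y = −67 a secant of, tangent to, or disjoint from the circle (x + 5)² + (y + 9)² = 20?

disjoint

d² = (24·(−5) + 7·(−9) − (−67))²/625 = 13456/625; r² = 20.
Since d² > r², the line lies outside the circle.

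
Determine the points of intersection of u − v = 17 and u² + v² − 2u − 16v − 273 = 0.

Express v = u − 17 and substitute into the circle:
2u² − 52u + 288 = 0  ⟹  u² − 26u + 144 = 0
u = 18 or u = 8, giving (18, 1) and (8, −9).

(8, −9) and (18, 1)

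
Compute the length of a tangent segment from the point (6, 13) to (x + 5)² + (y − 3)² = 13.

4√13

The centre is (−5, 3) and r = √13. The square of the distance from P to the centre is 121 + 100 = 221.
By the tangent–radius right angle, tangent length = √(|PO|² − r²) = √208 = 4√13.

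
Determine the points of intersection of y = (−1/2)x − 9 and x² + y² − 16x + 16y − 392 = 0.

(−14, −2) and (26, −22)

Substitute y = (−18 − x)/2:
5x² − 60x − 1820 = 0  ⟹  x² − 12x − 364 = 0
x = 26 or x = −14, giving (26, −22) and (−14, −2).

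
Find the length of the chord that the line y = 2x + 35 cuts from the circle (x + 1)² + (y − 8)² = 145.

Centre (−1, 8), r² = 145. Perpendicular distance d from centre to line = |25| / √5 = 25/√5.
Chord = 2√(r² − d²) = 2·√(20) = 4√5.

4√5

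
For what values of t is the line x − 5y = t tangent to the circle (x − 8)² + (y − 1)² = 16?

The line touches the circle iff its distance from (8, 1) is 4:
|1·8 − 5·1 − t| / √26 = 4
|t − (3)| = 4√26.

t = 3 ± 4√26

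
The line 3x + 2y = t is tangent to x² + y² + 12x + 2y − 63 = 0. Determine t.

Tangency holds when the distance from the centre (−6, −1) to the line equals the radius 10:
|3·(−6) + 2·(−1) − t| / √13 = 10
|t − (−20)| = 10√13.

t = −20 ± 10√13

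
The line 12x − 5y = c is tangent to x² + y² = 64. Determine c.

c = −104 or c = 104

For a tangent, require d(centre, line) = r = 8.
|12·0 − 5·0 − c| / √169 = 8
|c| = 8·13, so c = 104 or c = −104.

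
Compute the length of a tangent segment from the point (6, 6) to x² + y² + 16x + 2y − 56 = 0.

2√31

Centre (−8, −1), r² = 121. |PO|² = (14)² + (7)² = 245.
Power of the point: PT² = |PO|² − r² = 124, so PT = 2√31.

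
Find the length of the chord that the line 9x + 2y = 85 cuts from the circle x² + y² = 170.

2√85

Express y = (85 − 9x)/2 and substitute into the circle:
85x² − 1530x + 6545 = 0  ⟹  x² − 18x + 77 = 0
x = 11 or x = 7, giving (11, −7) and (7, 11).
|(11, −7) − (7, 11)| = √((4)² + (−18)²) = 2√85.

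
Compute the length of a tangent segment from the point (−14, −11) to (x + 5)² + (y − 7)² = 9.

6√11

Centre (−5, 7), r² = 9. |PO|² = (−9)² + (−18)² = 405.
Power of the point: PT² = |PO|² − r² = 396, so PT = 6√11.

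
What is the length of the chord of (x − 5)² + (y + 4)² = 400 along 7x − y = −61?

Express y = 7x + 61 and substitute into the circle:
50x² + 900x + 3850 = 0  ⟹  x² + 18x + 77 = 0
x = −7 or x = −11, giving (−7, 12) and (−11, −16).
Chord length = distance between (−7, 12) and (−11, −16) = √800 = 20√2.

20√2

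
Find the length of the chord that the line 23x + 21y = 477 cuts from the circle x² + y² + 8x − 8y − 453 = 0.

√970

Centre (−4, 4), r² = 485. Perpendicular distance d from centre to line = |−485| / √970 = 485/√970.
Chord = 2√(r² − d²) = 2·√(485/2) = √970.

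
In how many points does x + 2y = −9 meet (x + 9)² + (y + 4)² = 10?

0

d² = (1·(−9) + 2·(−4) − (−9))²/5 = 64/5; r² = 10.
Since d² > r², the line lies outside the circle.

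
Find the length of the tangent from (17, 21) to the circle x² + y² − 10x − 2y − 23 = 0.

3√55

Centre (5, 1), r² = 49. |PO|² = (12)² + (20)² = 544.
The tangent meets the radius at right angles, so tangent² = |PO|² − r² = 544 − 49 = 495.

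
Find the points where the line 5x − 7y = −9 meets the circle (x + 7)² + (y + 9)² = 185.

(−20, −13) and (1, 2)

Express y = (9 + 5x)/7 and substitute into the circle:
74x² + 1406x − 1480 = 0  ⟹  x² + 19x − 20 = 0
x = 1 or x = −20, giving (1, 2) and (−20, −13).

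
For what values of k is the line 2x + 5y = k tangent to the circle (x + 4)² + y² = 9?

Tangency holds when the distance from the centre (−4, 0) to the line equals the radius 3:
|2·(−4) + 5·0 − k| / √29 = 3
|k − (−8)| = 3√29.

k = −8 ± 3√29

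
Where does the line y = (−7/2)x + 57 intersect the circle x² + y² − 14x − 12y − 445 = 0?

(8, 29) and (20, −13)

Substitute y = (114 − 7x)/2:
53x² − 1484x + 8480 = 0  ⟹  x² − 28x + 160 = 0
x = 20 or x = 8, giving (20, −13) and (8, 29).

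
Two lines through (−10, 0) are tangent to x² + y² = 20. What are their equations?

x + 2y = −10 and x − 2y = −10

Let a tangent through (−10, 0) have slope m. Its distance from (0, 0) must equal 2√5:
[m·(10) − (0)]² = 20(m² + 1)
4m² − 1 = 0, so m = −1/2 or m = 1/2.
Through (−10, 0) these give x + 2y = −10 and x − 2y = −10.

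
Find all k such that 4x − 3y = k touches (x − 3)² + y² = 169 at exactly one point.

For a tangent, require d(centre, line) = r = 13.
|4·3 − 3·0 − k| / √25 = 13
|k − (12)| = 13·5, so k = 77 or k = −53.

k = −53 or k = 77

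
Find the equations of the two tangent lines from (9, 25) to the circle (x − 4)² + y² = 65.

7x − 4y = −37 and 8x + y = 97

Let a tangent through (9, 25) have slope m. Its distance from (4, 0) must equal √65:
(−5m − (−25))² = 65(m² + 1)
4m² + 25m − 56 = 0, so m = 7/4 or m = −8.
Through (9, 25) these give 7x − 4y = −37 and 8x + y = 97.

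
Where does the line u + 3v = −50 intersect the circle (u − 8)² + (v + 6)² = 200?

(−2, −16) and (10, −20)

From the line, v = (−50 − u)/3. Substituting:
10u² − 80u − 200 = 0  ⟹  u² − 8u − 20 = 0
u = 10 or u = −2, giving (10, −20) and (−2, −16).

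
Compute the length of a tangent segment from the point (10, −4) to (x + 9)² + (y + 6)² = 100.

Centre (−9, −6), r² = 100. |PO|² = (19)² + (2)² = 365.
By the tangent–radius right angle, tangent length = √(|PO|² − r²) = √265.

√265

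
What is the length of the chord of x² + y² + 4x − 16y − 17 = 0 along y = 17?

Express y = 17 and substitute into the circle:
x² + 4x = 0
x = 0 or x = −4, giving (0, 17) and (−4, 17).
Chord length = distance between (0, 17) and (−4, 17) = √16 = 4.

4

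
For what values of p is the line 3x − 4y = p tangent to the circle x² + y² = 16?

The line touches the circle iff its distance from (0, 0) is 4:
|3·0 − 4·0 − p| / √25 = 4
|p| = 4·5, so p = 20 or p = −20.

p = −20 or p = 20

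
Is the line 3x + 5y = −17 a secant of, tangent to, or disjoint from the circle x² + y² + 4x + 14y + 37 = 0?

disjoint

Centre (−2, −7), r² = 16. Distance² from centre to line = (−24)²/34 = 288/17.
Since d² > r², the line lies outside the circle.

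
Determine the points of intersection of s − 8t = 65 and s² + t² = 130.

(−7, −9) and (9, −7)

Express t = (−65 + s)/8 and substitute into the circle:
65s² − 130s − 4095 = 0  ⟹  s² − 2s − 63 = 0
s = 9 or s = −7, giving (9, −7) and (−7, −9).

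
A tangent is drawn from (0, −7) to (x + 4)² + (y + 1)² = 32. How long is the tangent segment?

The centre is (−4, −1) and r = 4√2. The square of the distance from P to the centre is 16 + 36 = 52.
By the tangent–radius right angle, tangent length = √(|PO|² − r²) = √20 = 2√5.

2√5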